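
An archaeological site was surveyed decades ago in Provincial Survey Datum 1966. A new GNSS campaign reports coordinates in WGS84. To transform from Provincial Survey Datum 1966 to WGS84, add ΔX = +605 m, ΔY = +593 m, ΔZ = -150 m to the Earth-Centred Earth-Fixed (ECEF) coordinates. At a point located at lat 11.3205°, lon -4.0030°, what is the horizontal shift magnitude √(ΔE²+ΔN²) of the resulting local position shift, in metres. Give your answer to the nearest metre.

The local east axis at (φ, λ) is (−sin λ, cos λ, 0), so ΔE = −sin(-4.0030°)·605 + cos(-4.0030°)·593 = 633.79 m.
The local north axis is (−sin φ cos λ, −sin φ sin λ, cos φ), giving ΔN = -118.470 + 8.126 − 147.082 = -257.43 m.
Horizontal magnitude = √(ΔE² + ΔN²) = √(633.79² + (-257.43)²) = 684.07 m.

684 m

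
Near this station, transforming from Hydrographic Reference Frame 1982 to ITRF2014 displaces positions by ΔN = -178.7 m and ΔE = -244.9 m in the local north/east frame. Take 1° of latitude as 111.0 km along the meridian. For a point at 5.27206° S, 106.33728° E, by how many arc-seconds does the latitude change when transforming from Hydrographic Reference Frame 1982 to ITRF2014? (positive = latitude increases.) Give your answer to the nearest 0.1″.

Δφ = -5.8″

1° of latitude = 111.0 km, so Δφ = -178.7 / 111000 = -0.0016099° = -5.796″.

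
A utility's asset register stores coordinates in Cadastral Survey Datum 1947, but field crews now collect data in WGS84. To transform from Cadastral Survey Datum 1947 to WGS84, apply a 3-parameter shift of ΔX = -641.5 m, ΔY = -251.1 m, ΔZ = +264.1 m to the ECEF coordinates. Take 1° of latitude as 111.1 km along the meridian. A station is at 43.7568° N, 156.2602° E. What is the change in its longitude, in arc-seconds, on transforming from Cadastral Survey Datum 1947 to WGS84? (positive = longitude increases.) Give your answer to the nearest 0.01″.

sin φ = 0.691599, cos φ = 0.722282, sin λ = 0.402584, cos λ = -0.915383.
East component: ΔE = −sin λ·ΔX + cos λ·ΔY = −(0.402584)(-641.5) + (-0.915383)(-251.1) = 488.11 m.
1° of latitude spans 111100 m; at latitude φ, 1° of longitude spans that × cos φ = 80245.5 m, so Δλ = 488.11 / 80245.5 × 3600 = 21.898″.

Δλ = 21.90″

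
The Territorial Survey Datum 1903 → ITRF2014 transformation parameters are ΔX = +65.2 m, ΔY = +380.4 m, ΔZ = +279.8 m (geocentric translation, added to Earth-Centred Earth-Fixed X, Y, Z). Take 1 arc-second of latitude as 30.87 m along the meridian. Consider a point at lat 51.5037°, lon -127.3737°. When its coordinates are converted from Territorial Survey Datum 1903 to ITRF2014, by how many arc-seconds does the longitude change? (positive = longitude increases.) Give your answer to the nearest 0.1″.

Δλ = -9.3″

sin φ = 0.782648, cos φ = 0.622464, sin λ = -0.794693, cos λ = -0.607011.
East component: ΔE = −sin λ·ΔX + cos λ·ΔY = −(-0.794693)(65.2) + (-0.607011)(380.4) = -179.09 m.
1° of latitude spans 3600 × 30.87 = 111132 m; at latitude φ, 1° of longitude spans that × cos φ = 69175.7 m, so Δλ = -179.09 / 69175.7 × 3600 = -9.320″.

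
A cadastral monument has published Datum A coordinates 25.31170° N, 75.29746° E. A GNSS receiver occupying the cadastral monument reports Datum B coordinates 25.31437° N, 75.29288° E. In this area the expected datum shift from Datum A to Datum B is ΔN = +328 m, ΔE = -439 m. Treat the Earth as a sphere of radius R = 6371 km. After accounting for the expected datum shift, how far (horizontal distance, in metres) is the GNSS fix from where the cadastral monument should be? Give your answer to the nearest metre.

38 m

Observed coordinate differences: Δφ = +0.00267°, Δλ = -0.00458°.
Converting to metres (1° lat = 111195 m, cos φ = 0.903995): observed ΔN = 296.9 m, observed ΔE = -460.4 m.
Subtracting the expected shift leaves a residual of 296.9 − (328) = -31.1 m north and -460.4 − (-439) = -21.4 m east.
Residual distance = √((-31.1)² + (-21.4)²) = 37.7 m.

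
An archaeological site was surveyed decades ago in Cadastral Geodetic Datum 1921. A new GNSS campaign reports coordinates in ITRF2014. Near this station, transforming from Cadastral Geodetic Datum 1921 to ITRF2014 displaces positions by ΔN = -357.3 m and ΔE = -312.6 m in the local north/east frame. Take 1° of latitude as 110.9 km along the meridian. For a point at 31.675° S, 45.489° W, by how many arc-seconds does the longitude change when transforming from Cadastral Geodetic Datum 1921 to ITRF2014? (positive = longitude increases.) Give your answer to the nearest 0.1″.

Δλ = -11.9″

At latitude -31.675°, cos φ = 0.851040.
1° of longitude at this latitude = 110.9 × cos φ = 94.38 km, so Δλ = -312.6 / 94380.4 = -0.0033121° = -11.924″.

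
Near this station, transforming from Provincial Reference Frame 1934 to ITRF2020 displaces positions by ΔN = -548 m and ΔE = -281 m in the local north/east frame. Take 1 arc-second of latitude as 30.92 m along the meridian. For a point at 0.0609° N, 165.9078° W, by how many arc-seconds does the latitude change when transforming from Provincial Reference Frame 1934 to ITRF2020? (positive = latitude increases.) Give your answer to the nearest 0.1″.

Δφ = -17.7″

1″ of latitude = 30.92 m, so Δφ = -548.0 / 30.92 = -17.723″.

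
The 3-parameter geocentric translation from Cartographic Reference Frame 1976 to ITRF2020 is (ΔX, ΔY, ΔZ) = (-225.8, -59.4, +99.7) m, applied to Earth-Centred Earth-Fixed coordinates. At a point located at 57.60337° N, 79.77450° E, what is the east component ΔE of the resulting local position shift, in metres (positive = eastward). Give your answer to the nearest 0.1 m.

At φ = 57.60337°, λ = 79.77450°: sin φ = 0.844359, cos φ = 0.535777, sin λ = 0.984117, cos λ = 0.177523.
ΔE = −sin λ·ΔX + cos λ·ΔY = −(0.984117)·(-225.8) + (0.177523)·(-59.4) = 211.67 m.

ΔE = 211.7 m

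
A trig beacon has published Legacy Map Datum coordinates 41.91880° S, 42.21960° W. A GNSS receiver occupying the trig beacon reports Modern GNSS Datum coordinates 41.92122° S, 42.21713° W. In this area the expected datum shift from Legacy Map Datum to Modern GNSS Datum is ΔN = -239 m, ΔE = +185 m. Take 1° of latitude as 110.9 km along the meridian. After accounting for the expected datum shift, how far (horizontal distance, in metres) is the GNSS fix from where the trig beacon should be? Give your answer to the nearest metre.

35 m

Observed coordinate differences: Δφ = -0.00242°, Δλ = +0.00247°.
Converting to metres (1° lat = 110900 m, cos φ = 0.744092): observed ΔN = -268.4 m, observed ΔE = 203.8 m.
Subtracting the expected shift leaves a residual of -268.4 − (-239) = -29.4 m north and 203.8 − (185) = 18.8 m east.
Residual distance = √((-29.4)² + 18.8²) = 34.9 m.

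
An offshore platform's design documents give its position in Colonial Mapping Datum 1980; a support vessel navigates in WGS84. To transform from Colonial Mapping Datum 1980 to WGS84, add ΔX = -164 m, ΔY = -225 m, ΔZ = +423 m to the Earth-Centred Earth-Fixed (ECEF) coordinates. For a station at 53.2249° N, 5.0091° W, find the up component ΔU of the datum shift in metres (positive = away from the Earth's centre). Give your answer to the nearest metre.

ΔU = 253 m

The local up (radial) axis is (cos φ cos λ, cos φ sin λ, sin φ), giving ΔU = -97.808 + 11.761 + 338.819 = 252.77 m.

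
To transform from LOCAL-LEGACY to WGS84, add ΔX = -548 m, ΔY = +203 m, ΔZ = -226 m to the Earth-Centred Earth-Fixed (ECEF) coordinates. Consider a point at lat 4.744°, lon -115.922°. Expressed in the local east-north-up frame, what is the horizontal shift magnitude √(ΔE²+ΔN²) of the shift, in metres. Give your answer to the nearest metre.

625 m

At φ = 4.744°, λ = -115.922°: sin φ = 0.082704, cos φ = 0.996574, sin λ = -0.899390, cos λ = -0.437147.
ΔE = −sin λ·ΔX + cos λ·ΔY = −(-0.899390)·(-548) + (-0.437147)·(203) = -581.61 m.
ΔN = −sin φ cos λ·ΔX − sin φ sin λ·ΔY + cos φ·ΔZ = −(0.082704)(-0.437147)(-548) − (0.082704)(-0.899390)(203) + (0.996574)(-226) = -229.94 m.
Horizontal magnitude = √(ΔE² + ΔN²) = √((-581.61)² + (-229.94)²) = 625.41 m.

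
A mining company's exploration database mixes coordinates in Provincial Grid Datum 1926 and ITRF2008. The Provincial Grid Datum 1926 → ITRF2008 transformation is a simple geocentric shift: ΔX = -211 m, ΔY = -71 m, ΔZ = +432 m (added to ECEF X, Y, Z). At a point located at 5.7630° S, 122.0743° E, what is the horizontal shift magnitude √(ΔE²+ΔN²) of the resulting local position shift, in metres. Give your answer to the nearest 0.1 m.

The local east axis at (φ, λ) is (−sin λ, cos λ, 0), so ΔE = −sin(122.0743°)·(-211) + cos(122.0743°)·(-71) = 216.50 m.
The local north axis is (−sin φ cos λ, −sin φ sin λ, cos φ), giving ΔN = 11.251 − 6.041 + 429.817 = 435.03 m.
Horizontal magnitude = √(ΔE² + ΔN²) = √(216.50² + 435.03²) = 485.92 m.

485.9 m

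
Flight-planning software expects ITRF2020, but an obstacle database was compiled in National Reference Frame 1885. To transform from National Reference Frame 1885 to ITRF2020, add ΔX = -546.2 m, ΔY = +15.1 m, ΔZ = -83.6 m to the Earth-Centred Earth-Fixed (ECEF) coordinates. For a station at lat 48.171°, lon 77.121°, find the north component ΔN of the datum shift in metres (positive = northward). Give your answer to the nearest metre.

ΔN = 24 m

At φ = 48.171°, λ = 77.121°: sin φ = 0.745139, cos φ = 0.666910, sin λ = 0.974843, cos λ = 0.222893.
ΔN = −sin φ cos λ·ΔX − sin φ sin λ·ΔY + cos φ·ΔZ = −(0.745139)(0.222893)(-546.2) − (0.745139)(0.974843)(15.1) + (0.666910)(-83.6) = 23.99 m.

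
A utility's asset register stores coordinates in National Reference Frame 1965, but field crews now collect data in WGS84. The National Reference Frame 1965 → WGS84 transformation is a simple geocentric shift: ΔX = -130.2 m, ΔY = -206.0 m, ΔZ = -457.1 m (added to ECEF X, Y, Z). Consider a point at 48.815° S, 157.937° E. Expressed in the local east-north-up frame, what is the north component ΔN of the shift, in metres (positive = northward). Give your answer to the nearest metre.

The local north axis is (−sin φ cos λ, −sin φ sin λ, cos φ), giving ΔN = 90.811 − 58.234 − 300.997 = -268.42 m.

ΔN = -268 m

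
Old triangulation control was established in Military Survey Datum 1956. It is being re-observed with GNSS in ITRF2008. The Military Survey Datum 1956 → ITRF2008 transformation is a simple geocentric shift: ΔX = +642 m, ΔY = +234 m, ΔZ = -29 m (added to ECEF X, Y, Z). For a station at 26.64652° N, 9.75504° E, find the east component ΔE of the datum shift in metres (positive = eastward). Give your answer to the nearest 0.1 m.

The local east axis at (φ, λ) is (−sin λ, cos λ, 0), so ΔE = −sin(9.75504°)·642 + cos(9.75504°)·234 = 121.84 m.

ΔE = 121.8 m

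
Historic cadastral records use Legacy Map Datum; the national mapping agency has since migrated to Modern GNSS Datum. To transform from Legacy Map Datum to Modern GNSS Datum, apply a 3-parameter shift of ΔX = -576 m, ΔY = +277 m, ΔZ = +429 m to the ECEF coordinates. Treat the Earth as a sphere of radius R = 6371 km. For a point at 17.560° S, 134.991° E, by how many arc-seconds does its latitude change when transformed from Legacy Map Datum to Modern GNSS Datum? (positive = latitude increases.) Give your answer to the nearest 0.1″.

Δφ = 19.1″

sin φ = -0.301704, cos φ = 0.953402, sin λ = 0.707218, cos λ = -0.706996.
North component: ΔN = −sin φ cos λ·ΔX − sin φ sin λ·ΔY + cos φ·ΔZ = −(-0.301704)(-0.706996)(-576) − (-0.301704)(0.707218)(277) + (0.953402)(429) = 590.98 m.
1° of latitude spans πR/180 = 111195 m, so Δφ = 590.98 / 111195 × 3600 = 19.133″.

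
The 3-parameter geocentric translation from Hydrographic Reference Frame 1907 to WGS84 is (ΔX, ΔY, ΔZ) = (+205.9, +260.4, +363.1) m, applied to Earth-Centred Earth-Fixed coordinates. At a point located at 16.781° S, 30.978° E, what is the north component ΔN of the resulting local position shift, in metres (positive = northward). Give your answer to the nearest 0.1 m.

ΔN = 437.3 m

At φ = -16.781°, λ = 30.978°: sin φ = -0.288714, cos φ = 0.957415, sin λ = 0.514709, cos λ = 0.857365.
ΔN = −sin φ cos λ·ΔX − sin φ sin λ·ΔY + cos φ·ΔZ = −(-0.288714)(0.857365)(205.9) − (-0.288714)(0.514709)(260.4) + (0.957415)(363.1) = 437.30 m.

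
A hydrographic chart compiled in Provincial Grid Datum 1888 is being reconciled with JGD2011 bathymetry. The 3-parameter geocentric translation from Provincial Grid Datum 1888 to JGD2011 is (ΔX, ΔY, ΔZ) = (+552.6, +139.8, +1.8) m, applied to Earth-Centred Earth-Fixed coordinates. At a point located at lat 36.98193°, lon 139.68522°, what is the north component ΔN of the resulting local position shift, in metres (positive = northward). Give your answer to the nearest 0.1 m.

ΔN = 200.5 m

The local north axis is (−sin φ cos λ, −sin φ sin λ, cos φ), giving ΔN = 253.474 − 54.411 + 1.438 = 200.50 m.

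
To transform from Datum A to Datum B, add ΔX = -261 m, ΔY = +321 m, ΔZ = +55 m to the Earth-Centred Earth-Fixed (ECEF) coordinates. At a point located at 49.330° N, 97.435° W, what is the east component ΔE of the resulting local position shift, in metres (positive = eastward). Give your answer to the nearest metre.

ΔE = -300 m

The local east axis at (φ, λ) is (−sin λ, cos λ, 0), so ΔE = −sin(-97.435°)·(-261) + cos(-97.435°)·321 = -300.34 m.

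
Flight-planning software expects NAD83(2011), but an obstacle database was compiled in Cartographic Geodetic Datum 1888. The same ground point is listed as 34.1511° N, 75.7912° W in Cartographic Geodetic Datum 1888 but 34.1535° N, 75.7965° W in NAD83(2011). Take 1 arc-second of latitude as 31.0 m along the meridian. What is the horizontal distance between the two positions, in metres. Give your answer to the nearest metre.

558 m

Δφ = 34.1535° − 34.1511° = +0.0024°; Δλ = -75.7965° − -75.7912° = -0.0053°.
1° of latitude = 3600 × 31.00 = 111600 m.
ΔN = Δφ × 111600 = 267.8 m; ΔE = Δλ × 111600 × cos(34.1511°) = -0.0053 × 111600 × 0.827560 = -489.5 m.
Distance = √(ΔE² + ΔN²) = √((-489.5)² + 267.8²) = 558.0 m.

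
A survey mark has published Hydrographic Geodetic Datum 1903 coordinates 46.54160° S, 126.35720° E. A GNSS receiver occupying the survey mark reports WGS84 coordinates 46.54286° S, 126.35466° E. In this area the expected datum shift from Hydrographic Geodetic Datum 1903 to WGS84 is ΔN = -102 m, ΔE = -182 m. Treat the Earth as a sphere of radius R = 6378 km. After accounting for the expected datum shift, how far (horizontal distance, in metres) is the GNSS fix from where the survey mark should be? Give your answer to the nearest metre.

Observed coordinate differences: Δφ = -0.00126°, Δλ = -0.00254°.
Converting to metres (1° lat = 111317 m, cos φ = 0.687828): observed ΔN = -140.3 m, observed ΔE = -194.5 m.
Subtracting the expected shift leaves a residual of -140.3 − (-102) = -38.3 m north and -194.5 − (-182) = -12.5 m east.
Residual distance = √((-38.3)² + (-12.5)²) = 40.2 m.

40 m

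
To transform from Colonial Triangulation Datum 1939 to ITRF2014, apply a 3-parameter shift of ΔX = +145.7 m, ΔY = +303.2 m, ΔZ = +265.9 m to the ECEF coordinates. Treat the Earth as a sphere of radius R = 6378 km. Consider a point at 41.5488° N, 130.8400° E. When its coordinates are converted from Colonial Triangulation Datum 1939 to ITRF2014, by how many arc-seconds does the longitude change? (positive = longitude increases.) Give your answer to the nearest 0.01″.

sin φ = 0.663258, cos φ = 0.748391, sin λ = 0.756539, cos λ = -0.653949.
East component: ΔE = −sin λ·ΔX + cos λ·ΔY = −(0.756539)(145.7) + (-0.653949)(303.2) = -308.51 m.
1° of latitude spans πR/180 = 111317 m; at latitude φ, 1° of longitude spans that × cos φ = 83308.7 m, so Δλ = -308.51 / 83308.7 × 3600 = -13.331″.

Δλ = -13.33″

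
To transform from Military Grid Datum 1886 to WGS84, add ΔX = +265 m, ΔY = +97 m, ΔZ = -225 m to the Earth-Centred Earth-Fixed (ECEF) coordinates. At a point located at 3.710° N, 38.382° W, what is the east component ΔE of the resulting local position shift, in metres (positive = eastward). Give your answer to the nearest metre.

ΔE = 241 m

The local east axis at (φ, λ) is (−sin λ, cos λ, 0), so ΔE = −sin(-38.382°)·265 + cos(-38.382°)·97 = 240.58 m.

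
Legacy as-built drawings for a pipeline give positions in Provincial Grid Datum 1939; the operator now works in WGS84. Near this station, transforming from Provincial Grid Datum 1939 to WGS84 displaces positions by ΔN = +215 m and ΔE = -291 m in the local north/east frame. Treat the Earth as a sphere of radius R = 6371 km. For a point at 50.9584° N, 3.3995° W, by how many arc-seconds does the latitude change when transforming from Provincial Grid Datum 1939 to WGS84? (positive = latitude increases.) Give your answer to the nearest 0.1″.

On a sphere of radius R, 1 rad of latitude = R, so Δφ = ΔN / R = 215.0 / 6371000 = 3.3747e-05 rad = 6.961″.

Δφ = 7.0″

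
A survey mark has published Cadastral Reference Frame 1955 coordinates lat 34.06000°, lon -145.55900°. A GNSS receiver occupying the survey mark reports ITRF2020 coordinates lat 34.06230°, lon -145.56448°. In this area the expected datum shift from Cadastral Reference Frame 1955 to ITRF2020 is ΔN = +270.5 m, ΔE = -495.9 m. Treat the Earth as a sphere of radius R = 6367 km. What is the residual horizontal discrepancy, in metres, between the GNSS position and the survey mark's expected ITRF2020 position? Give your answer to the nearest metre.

17 m

Observed coordinate differences: Δφ = +0.00230°, Δλ = -0.00548°.
Converting to metres (1° lat = 111125 m, cos φ = 0.828452): observed ΔN = 255.6 m, observed ΔE = -504.5 m.
Subtracting the expected shift leaves a residual of 255.6 − (270.5) = -14.9 m north and -504.5 − (-495.9) = -8.6 m east.
Residual distance = √((-14.9)² + (-8.6)²) = 17.2 m.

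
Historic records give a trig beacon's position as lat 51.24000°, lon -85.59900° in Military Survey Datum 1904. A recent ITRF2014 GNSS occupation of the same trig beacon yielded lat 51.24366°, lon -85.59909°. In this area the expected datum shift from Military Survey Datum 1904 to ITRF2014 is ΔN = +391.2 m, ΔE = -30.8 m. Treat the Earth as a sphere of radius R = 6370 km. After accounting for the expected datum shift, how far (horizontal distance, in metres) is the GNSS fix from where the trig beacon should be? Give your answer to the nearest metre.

Observed coordinate differences: Δφ = +0.00366°, Δλ = -0.00009°.
Converting to metres (1° lat = 111177 m, cos φ = 0.626060): observed ΔN = 406.9 m, observed ΔE = -6.3 m.
Subtracting the expected shift leaves a residual of 406.9 − (391.2) = 15.7 m north and -6.3 − (-30.8) = 24.5 m east.
Residual distance = √(15.7² + 24.5²) = 29.1 m.

29 m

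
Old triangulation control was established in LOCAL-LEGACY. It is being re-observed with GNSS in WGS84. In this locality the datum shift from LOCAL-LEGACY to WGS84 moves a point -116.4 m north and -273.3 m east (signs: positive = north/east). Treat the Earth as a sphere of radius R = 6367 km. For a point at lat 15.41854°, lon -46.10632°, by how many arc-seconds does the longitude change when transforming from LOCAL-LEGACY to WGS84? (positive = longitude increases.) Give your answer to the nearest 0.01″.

At latitude 15.41854°, cos φ = 0.964009.
One radian of longitude at latitude φ spans R cos φ, so Δλ = ΔE / (R cos φ) = -273.3 / (6367000 × 0.964009) = -4.4527e-05 rad = -9.184″.

Δλ = -9.18″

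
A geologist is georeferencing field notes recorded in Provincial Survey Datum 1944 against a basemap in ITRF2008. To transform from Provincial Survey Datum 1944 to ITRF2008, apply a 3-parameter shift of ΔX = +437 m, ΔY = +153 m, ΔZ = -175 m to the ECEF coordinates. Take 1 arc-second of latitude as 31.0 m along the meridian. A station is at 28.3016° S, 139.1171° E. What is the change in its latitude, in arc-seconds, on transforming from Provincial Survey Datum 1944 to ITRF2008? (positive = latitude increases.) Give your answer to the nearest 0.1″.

sin φ = -0.474113, cos φ = 0.880464, sin λ = 0.654515, cos λ = -0.756049.
North component: ΔN = −sin φ cos λ·ΔX − sin φ sin λ·ΔY + cos φ·ΔZ = −(-0.474113)(-0.756049)(437) − (-0.474113)(0.654515)(153) + (0.880464)(-175) = -263.25 m.
1° of latitude spans 3600 × 31.00 = 111600 m, so Δφ = -263.25 / 111600 × 3600 = -8.492″.

Δφ = -8.5″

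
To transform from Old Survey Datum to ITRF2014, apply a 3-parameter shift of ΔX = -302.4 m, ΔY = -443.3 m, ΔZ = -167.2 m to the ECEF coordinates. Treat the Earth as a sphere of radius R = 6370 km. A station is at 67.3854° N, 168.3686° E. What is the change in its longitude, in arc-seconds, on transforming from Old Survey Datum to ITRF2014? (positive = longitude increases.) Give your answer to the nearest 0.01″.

sin φ = 0.923112, cos φ = 0.384531, sin λ = 0.201615, cos λ = -0.979465.
East component: ΔE = −sin λ·ΔX + cos λ·ΔY = −(0.201615)(-302.4) + (-0.979465)(-443.3) = 495.17 m.
1° of latitude spans πR/180 = 111177 m; at latitude φ, 1° of longitude spans that × cos φ = 42751.1 m, so Δλ = 495.17 / 42751.1 × 3600 = 41.697″.

Δλ = 41.70″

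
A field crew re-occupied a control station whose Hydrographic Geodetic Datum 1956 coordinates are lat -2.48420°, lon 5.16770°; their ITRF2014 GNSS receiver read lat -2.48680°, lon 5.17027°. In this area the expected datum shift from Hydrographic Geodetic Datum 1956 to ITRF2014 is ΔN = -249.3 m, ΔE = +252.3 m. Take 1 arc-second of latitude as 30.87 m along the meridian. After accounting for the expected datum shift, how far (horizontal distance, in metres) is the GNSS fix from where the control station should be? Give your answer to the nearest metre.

Observed coordinate differences: Δφ = -0.00260°, Δλ = +0.00257°.
Converting to metres (1° lat = 111132 m, cos φ = 0.999060): observed ΔN = -288.9 m, observed ΔE = 285.3 m.
Subtracting the expected shift leaves a residual of -288.9 − (-249.3) = -39.6 m north and 285.3 − (252.3) = 33.0 m east.
Residual distance = √((-39.6)² + 33.0²) = 51.6 m.

52 m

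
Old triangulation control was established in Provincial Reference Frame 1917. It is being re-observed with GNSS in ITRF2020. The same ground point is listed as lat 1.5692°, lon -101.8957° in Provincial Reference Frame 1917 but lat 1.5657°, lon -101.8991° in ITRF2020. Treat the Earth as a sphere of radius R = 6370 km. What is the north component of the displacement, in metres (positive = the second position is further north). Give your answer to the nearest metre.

Δφ = 1.5657° − 1.5692° = -0.0035°; Δλ = -101.8991° − -101.8957° = -0.0034°.
1° along a meridian = πR/180 = 111177 m.
ΔN = Δφ × 111177 = -389.1 m; ΔE = Δλ × 111177 × cos(1.5692°) = -0.0034 × 111177 × 0.999625 = -377.9 m.

ΔN = -389 m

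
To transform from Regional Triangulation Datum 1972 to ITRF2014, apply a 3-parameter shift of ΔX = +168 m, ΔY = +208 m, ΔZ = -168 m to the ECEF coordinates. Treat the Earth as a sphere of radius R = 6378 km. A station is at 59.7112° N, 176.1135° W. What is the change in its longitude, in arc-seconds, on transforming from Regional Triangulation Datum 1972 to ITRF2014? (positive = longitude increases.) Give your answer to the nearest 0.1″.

sin φ = 0.863494, cos φ = 0.504359, sin λ = -0.067780, cos λ = -0.997700.
East component: ΔE = −sin λ·ΔX + cos λ·ΔY = −(-0.067780)(168) + (-0.997700)(208) = -196.13 m.
1° of latitude spans πR/180 = 111317 m; at latitude φ, 1° of longitude spans that × cos φ = 56143.8 m, so Δλ = -196.13 / 56143.8 × 3600 = -12.576″.

Δλ = -12.6″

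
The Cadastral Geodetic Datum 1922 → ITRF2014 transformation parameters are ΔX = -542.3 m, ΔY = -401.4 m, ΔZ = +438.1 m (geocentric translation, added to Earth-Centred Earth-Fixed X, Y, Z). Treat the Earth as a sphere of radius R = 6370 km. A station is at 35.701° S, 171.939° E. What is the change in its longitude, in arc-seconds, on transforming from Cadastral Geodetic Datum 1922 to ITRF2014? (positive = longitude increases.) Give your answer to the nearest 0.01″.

Δλ = 18.88″

sin φ = -0.583555, cos φ = 0.812073, sin λ = 0.140227, cos λ = -0.990119.
East component: ΔE = −sin λ·ΔX + cos λ·ΔY = −(0.140227)(-542.3) + (-0.990119)(-401.4) = 473.48 m.
1° of latitude spans πR/180 = 111177 m; at latitude φ, 1° of longitude spans that × cos φ = 90284.3 m, so Δλ = 473.48 / 90284.3 × 3600 = 18.880″.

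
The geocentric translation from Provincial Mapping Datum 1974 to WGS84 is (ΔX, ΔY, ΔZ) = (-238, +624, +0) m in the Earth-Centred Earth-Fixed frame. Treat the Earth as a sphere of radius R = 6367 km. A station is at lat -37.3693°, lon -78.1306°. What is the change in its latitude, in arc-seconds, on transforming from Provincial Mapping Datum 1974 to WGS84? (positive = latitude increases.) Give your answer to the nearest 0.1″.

Δφ = -13.0″

sin φ = -0.606950, cos φ = 0.794740, sin λ = -0.978619, cos λ = 0.205682.
North component: ΔN = −sin φ cos λ·ΔX − sin φ sin λ·ΔY + cos φ·ΔZ = −(-0.606950)(0.205682)(-238) − (-0.606950)(-0.978619)(624) + (0.794740)(0) = -400.35 m.
1° of latitude spans πR/180 = 111125 m, so Δφ = -400.35 / 111125 × 3600 = -12.970″.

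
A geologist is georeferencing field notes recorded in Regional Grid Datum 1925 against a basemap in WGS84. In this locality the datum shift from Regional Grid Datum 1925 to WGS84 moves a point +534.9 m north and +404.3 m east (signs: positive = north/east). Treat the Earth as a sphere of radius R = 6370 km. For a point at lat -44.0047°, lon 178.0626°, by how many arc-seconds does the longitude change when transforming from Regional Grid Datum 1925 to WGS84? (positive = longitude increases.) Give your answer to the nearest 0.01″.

At latitude -44.0047°, cos φ = 0.719283.
One radian of longitude at latitude φ spans R cos φ, so Δλ = ΔE / (R cos φ) = 404.3 / (6370000 × 0.719283) = 8.8240e-05 rad = 18.201″.

Δλ = 18.20″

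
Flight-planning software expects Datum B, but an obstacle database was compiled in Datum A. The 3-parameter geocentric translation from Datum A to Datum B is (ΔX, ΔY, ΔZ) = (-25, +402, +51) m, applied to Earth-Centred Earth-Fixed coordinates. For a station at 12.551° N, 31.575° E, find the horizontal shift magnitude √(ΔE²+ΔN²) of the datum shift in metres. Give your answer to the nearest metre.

The local east axis at (φ, λ) is (−sin λ, cos λ, 0), so ΔE = −sin(31.575°)·(-25) + cos(31.575°)·402 = 355.58 m.
The local north axis is (−sin φ cos λ, −sin φ sin λ, cos φ), giving ΔN = 4.628 − 45.742 + 49.781 = 8.67 m.
Horizontal magnitude = √(ΔE² + ΔN²) = √(355.58² + 8.67²) = 355.68 m.

356 m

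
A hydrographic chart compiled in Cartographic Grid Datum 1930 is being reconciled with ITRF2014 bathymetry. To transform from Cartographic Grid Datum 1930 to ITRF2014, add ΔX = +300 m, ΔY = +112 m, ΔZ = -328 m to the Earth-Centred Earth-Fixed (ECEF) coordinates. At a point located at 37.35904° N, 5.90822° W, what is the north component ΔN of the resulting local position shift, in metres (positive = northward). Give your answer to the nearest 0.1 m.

ΔN = -434.8 m

The local north axis is (−sin φ cos λ, −sin φ sin λ, cos φ), giving ΔN = -181.075 + 6.996 − 260.710 = -434.79 m.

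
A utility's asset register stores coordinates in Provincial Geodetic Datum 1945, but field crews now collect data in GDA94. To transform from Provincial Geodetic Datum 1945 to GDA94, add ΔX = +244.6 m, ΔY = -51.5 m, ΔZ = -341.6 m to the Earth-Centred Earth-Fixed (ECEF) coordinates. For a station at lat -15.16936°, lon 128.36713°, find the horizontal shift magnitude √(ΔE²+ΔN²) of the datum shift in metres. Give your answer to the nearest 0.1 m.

412.2 m

At φ = -15.16936°, λ = 128.36713°: sin φ = -0.261673, cos φ = 0.965157, sin λ = 0.784050, cos λ = -0.620698.
ΔE = −sin λ·ΔX + cos λ·ΔY = −(0.784050)·(244.6) + (-0.620698)·(-51.5) = -159.81 m.
ΔN = −sin φ cos λ·ΔX − sin φ sin λ·ΔY + cos φ·ΔZ = −(-0.261673)(-0.620698)(244.6) − (-0.261673)(0.784050)(-51.5) + (0.965157)(-341.6) = -379.99 m.
Horizontal magnitude = √(ΔE² + ΔN²) = √((-159.81)² + (-379.99)²) = 412.23 m.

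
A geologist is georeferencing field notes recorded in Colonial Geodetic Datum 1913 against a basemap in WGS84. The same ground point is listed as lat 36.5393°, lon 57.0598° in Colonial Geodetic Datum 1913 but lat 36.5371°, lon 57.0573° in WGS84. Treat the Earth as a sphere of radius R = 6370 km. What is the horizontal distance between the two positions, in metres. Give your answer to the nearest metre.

331 m

Δφ = 36.5371° − 36.5393° = -0.0022°; Δλ = 57.0573° − 57.0598° = -0.0025°.
1° along a meridian = πR/180 = 111177 m.
ΔN = Δφ × 111177 = -244.6 m; ΔE = Δλ × 111177 × cos(36.5393°) = -0.0025 × 111177 × 0.803449 = -223.3 m.
Distance = √(ΔE² + ΔN²) = √((-223.3)² + (-244.6)²) = 331.2 m.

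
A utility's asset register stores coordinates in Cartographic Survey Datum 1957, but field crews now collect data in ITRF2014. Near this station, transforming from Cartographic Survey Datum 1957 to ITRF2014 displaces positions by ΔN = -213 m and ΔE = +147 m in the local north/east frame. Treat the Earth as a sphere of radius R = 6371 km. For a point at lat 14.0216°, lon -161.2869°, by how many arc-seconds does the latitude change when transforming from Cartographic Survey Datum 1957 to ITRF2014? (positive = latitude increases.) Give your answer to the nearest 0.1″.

Δφ = -6.9″

On a sphere of radius R, 1 rad of latitude = R, so Δφ = ΔN / R = -213.0 / 6371000 = -3.3433e-05 rad = -6.896″.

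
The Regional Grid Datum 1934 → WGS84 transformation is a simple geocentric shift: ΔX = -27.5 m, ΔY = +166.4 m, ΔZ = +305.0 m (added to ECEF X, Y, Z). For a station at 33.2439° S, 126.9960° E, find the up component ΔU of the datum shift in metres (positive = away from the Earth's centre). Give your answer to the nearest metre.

At φ = -33.2439°, λ = 126.9960°: sin φ = -0.548204, cos φ = 0.836345, sin λ = 0.798678, cos λ = -0.601759.
ΔU = cos φ cos λ·ΔX + cos φ sin λ·ΔY + sin φ·ΔZ = (0.836345)(-0.601759)(-27.5) + (0.836345)(0.798678)(166.4) + (-0.548204)(305.0) = -42.21 m.

ΔU = -42 m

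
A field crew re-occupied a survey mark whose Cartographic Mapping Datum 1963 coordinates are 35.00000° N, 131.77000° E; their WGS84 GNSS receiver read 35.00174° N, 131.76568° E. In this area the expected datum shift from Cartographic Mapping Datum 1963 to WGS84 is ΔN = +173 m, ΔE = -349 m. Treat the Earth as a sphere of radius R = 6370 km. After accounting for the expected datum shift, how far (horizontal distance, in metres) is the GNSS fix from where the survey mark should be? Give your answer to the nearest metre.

49 m

Observed coordinate differences: Δφ = +0.00174°, Δλ = -0.00432°.
Converting to metres (1° lat = 111177 m, cos φ = 0.819152): observed ΔN = 193.4 m, observed ΔE = -393.4 m.
Subtracting the expected shift leaves a residual of 193.4 − (173) = 20.4 m north and -393.4 − (-349) = -44.4 m east.
Residual distance = √(20.4² + (-44.4)²) = 48.9 m.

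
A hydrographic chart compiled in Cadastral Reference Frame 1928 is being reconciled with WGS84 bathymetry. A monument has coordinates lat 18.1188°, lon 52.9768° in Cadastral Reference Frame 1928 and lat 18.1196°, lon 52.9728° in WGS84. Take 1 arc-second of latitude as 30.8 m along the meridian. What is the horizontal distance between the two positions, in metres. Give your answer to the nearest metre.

Δφ = 18.1196° − 18.1188° = +0.0008°; Δλ = 52.9728° − 52.9768° = -0.0040°.
1° of latitude = 3600 × 30.80 = 110880 m.
ΔN = Δφ × 110880 = 88.7 m; ΔE = Δλ × 110880 × cos(18.1188°) = -0.0040 × 110880 × 0.950414 = -421.5 m.
Distance = √(ΔE² + ΔN²) = √((-421.5)² + 88.7²) = 430.8 m.

431 m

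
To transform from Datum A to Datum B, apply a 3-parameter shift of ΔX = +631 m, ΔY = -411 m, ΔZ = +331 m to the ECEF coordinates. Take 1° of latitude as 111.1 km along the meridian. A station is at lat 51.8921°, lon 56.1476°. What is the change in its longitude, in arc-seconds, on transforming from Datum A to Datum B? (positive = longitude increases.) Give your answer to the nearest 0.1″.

sin φ = 0.786850, cos φ = 0.617144, sin λ = 0.830475, cos λ = 0.557055.
East component: ΔE = −sin λ·ΔX + cos λ·ΔY = −(0.830475)(631) + (0.557055)(-411) = -752.98 m.
1° of latitude spans 111100 m; at latitude φ, 1° of longitude spans that × cos φ = 68564.7 m, so Δλ = -752.98 / 68564.7 × 3600 = -39.535″.

Δλ = -39.5″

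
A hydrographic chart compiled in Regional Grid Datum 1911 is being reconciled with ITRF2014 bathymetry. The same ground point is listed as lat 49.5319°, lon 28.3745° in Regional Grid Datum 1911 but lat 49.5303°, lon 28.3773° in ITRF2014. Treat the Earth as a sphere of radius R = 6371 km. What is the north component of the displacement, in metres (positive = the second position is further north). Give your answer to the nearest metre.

ΔN = -178 m

Δφ = 49.5303° − 49.5319° = -0.0016°; Δλ = 28.3773° − 28.3745° = +0.0028°.
1° along a meridian = πR/180 = 111195 m.
ΔN = Δφ × 111195 = -177.9 m; ΔE = Δλ × 111195 × cos(49.5319°) = +0.0028 × 111195 × 0.649025 = 202.1 m.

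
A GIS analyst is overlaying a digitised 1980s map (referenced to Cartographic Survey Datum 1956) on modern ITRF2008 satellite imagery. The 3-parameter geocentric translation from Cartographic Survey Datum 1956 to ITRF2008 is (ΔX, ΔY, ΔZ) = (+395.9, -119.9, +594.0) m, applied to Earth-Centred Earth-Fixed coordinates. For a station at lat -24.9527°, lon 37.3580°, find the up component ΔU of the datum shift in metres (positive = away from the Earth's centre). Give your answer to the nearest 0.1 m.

ΔU = -31.2 m

The local up (radial) axis is (cos φ cos λ, cos φ sin λ, sin φ), giving ΔU = 285.311 − 65.963 − 250.591 = -31.24 m.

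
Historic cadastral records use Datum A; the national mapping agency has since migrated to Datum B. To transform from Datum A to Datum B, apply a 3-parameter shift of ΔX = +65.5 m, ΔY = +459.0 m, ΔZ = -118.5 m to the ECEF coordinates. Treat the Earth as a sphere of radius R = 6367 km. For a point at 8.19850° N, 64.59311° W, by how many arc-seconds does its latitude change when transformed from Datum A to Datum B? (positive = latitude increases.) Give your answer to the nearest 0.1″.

Δφ = -2.0″

sin φ = 0.142603, cos φ = 0.989780, sin λ = -0.903284, cos λ = 0.429044.
North component: ΔN = −sin φ cos λ·ΔX − sin φ sin λ·ΔY + cos φ·ΔZ = −(0.142603)(0.429044)(65.5) − (0.142603)(-0.903284)(459.0) + (0.989780)(-118.5) = -62.17 m.
1° of latitude spans πR/180 = 111125 m, so Δφ = -62.17 / 111125 × 3600 = -2.014″.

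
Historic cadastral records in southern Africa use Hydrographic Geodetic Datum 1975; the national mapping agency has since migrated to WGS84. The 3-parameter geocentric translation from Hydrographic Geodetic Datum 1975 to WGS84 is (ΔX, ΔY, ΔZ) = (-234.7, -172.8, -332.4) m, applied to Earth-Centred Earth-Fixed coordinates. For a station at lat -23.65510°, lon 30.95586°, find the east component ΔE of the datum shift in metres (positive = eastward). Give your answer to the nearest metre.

The local east axis at (φ, λ) is (−sin λ, cos λ, 0), so ΔE = −sin(30.95586°)·(-234.7) + cos(30.95586°)·(-172.8) = -27.46 m.

ΔE = -27 m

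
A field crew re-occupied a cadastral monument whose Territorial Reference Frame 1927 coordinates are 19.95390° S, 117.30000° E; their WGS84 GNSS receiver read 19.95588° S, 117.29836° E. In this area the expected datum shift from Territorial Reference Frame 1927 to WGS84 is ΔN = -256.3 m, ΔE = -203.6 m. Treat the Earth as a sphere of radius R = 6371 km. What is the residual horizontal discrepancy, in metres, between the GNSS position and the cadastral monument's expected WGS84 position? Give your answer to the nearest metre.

Observed coordinate differences: Δφ = -0.00198°, Δλ = -0.00164°.
Converting to metres (1° lat = 111195 m, cos φ = 0.939968): observed ΔN = -220.2 m, observed ΔE = -171.4 m.
Subtracting the expected shift leaves a residual of -220.2 − (-256.3) = 36.1 m north and -171.4 − (-203.6) = 32.2 m east.
Residual distance = √(36.1² + 32.2²) = 48.4 m.

48 m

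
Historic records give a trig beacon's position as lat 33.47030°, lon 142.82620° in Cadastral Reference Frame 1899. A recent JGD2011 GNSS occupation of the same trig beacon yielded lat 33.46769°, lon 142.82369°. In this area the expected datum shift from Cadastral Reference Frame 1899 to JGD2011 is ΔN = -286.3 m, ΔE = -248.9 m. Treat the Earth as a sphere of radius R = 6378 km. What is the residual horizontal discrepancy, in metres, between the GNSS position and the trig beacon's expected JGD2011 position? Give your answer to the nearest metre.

16 m

Observed coordinate differences: Δφ = -0.00261°, Δλ = -0.00251°.
Converting to metres (1° lat = 111317 m, cos φ = 0.834172): observed ΔN = -290.5 m, observed ΔE = -233.1 m.
Subtracting the expected shift leaves a residual of -290.5 − (-286.3) = -4.2 m north and -233.1 − (-248.9) = 15.8 m east.
Residual distance = √((-4.2)² + 15.8²) = 16.4 m.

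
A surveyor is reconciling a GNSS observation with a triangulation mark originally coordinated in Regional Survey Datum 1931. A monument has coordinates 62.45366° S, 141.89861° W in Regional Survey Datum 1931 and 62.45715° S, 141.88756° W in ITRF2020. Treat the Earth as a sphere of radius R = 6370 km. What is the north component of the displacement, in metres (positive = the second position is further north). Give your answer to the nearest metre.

ΔN = -388 m

Δφ = -62.45715° − -62.45366° = -0.00349°; Δλ = -141.88756° − -141.89861° = +0.01105°.
1° along a meridian = πR/180 = 111177 m.
ΔN = Δφ × 111177 = -388.0 m; ΔE = Δλ × 111177 × cos(-62.45366°) = +0.01105 × 111177 × 0.462466 = 568.1 m.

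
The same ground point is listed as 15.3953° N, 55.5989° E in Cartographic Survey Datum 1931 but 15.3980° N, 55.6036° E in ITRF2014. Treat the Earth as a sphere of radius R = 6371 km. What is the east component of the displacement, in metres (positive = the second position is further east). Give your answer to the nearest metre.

ΔE = 504 m

Δφ = 15.3980° − 15.3953° = +0.0027°; Δλ = 55.6036° − 55.5989° = +0.0047°.
1° along a meridian = πR/180 = 111195 m.
ΔN = Δφ × 111195 = 300.2 m; ΔE = Δλ × 111195 × cos(15.3953°) = +0.0047 × 111195 × 0.964117 = 503.9 m.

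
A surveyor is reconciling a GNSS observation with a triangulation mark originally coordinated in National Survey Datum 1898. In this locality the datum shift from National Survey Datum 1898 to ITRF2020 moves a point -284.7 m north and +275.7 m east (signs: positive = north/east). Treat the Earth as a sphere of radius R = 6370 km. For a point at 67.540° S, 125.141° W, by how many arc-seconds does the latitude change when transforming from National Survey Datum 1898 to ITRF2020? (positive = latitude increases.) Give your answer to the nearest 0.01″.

On a sphere of radius R, 1 rad of latitude = R, so Δφ = ΔN / R = -284.7 / 6370000 = -4.4694e-05 rad = -9.219″.

Δφ = -9.22″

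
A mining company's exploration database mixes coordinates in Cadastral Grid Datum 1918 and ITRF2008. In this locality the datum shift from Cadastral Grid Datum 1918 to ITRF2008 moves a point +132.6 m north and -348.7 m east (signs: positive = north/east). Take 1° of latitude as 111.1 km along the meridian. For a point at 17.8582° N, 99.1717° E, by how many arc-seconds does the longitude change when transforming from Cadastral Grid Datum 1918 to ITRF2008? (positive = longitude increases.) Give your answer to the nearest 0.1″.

Δλ = -11.9″

At latitude 17.8582°, cos φ = 0.951818.
1° of longitude at this latitude = 111.1 × cos φ = 105.75 km, so Δλ = -348.7 / 105747.0 = -0.0032975° = -11.871″.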